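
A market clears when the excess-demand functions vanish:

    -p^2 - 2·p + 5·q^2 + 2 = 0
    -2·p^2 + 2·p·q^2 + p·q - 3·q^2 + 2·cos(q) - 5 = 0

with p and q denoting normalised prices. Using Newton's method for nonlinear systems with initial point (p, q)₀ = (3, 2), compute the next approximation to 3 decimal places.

(6.192, 2.927)

At (3, 2): F = (7.000, -5.83229).
Jacobian J = [[-2·p - 2, 10·q], [-4·p + 2·q^2 + q, 4·p·q + p - 6·q - 2·sin(q)]].
At the point, J = [[-8.000, 20.000], [-2.000, 13.18141]] (det J = -65.45124).
Solving J·Δ = −F gives Δ = (3.192, 0.927).
Then the next iterate is (p, q)₁ = (6.192, 2.927).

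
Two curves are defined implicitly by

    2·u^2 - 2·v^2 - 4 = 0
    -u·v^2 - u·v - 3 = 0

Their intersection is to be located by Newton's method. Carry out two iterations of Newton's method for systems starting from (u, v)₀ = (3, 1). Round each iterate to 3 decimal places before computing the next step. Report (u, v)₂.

(1.271, -0.987)

At (3, 1): F = (12.000, -9.000).
Jacobian J = [[4·u, -4·v], [-v^2 - v, -2·u·v - u]].
At the point, J = [[12.000, -4.000], [-2.000, -9.000]] (det J = -116.000).
Solving J·Δ = −F gives Δ = (-1.241, -0.724).
Then the next iterate is (u, v)₁ = (1.759, 0.276).
Round to (1.759, 0.276) and repeat: F = (2.03581, -3.61948), J = [[7.036, -1.104], [-0.35218, -2.72997]].
Δ = (-0.488, -1.263), so (u, v)₂ = (1.271, -0.987).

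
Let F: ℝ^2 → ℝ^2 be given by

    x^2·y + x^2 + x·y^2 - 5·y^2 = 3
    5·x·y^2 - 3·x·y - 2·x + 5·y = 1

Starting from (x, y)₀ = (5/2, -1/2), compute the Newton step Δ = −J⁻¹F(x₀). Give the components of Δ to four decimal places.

(0.4542, -0.0856)

At (5/2, -1/2): F = (-0.5000, -1.6250).
Jacobian J = [[2·x·y + 2·x + y^2, x^2 + 2·x·y - 10·y], [5·y^2 - 3·y - 2, 10·x·y - 3·x + 5]].
At the point, J = [[2.7500, 8.7500], [0.7500, -15.0000]] (det J = -47.8125).
Solving J·Δ = −F gives Δ = (0.4542, -0.0856).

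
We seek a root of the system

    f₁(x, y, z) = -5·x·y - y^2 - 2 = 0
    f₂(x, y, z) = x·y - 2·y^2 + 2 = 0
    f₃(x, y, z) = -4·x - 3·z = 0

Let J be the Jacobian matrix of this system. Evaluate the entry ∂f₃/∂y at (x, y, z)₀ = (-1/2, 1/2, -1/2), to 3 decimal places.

0.000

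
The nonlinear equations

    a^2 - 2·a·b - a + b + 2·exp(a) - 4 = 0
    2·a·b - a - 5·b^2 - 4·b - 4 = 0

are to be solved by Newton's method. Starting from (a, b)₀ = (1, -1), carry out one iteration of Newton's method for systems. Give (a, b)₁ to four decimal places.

(0.8218, -0.0668)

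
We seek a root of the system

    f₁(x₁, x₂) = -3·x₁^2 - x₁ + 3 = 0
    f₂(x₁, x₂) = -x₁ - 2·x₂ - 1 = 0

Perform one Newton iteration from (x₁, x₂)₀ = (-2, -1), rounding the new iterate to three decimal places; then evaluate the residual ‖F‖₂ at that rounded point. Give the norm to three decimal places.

1.217

At (-2, -1): F = (-7.000, 3.000).
Jacobian J = [[-6·x₁ - 1, 0], [-1, -2]].
At the point, J = [[11.000, 0.000], [-1.000, -2.000]] (det J = -22.000).
Solving J·Δ = −F gives Δ = (0.636, 1.182).
Then the next iterate is (x₁, x₂)₁ = (-1.364, 0.182).
Re-evaluating at (-1.364, 0.182): F = (-1.21749, 0.000), so ‖F‖₂ = 1.217.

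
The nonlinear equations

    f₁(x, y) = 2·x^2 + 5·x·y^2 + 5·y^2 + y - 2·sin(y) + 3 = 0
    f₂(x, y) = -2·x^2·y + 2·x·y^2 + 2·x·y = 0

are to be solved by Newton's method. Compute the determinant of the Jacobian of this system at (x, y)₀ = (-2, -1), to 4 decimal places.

91.3552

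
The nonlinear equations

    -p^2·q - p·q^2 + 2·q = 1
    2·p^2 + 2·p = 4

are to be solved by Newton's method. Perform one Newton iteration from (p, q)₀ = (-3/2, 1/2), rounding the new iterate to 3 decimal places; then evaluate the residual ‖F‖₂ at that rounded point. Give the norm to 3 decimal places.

At (-3/2, 1/2): F = (-0.750, -2.500).
Jacobian J = [[-2·p·q - q^2, -p^2 - 2·p·q + 2], [4·p + 2, 0]].
At the point, J = [[1.250, 1.250], [-4.000, 0.000]] (det J = 5.000).
Solving J·Δ = −F gives Δ = (-0.625, 1.225).
Then the next iterate is (p, q)₁ = (-2.125, 1.725).
Re-evaluating at (-2.125, 1.725): F = (0.98375, 0.78125), so ‖F‖₂ = 1.256.

1.256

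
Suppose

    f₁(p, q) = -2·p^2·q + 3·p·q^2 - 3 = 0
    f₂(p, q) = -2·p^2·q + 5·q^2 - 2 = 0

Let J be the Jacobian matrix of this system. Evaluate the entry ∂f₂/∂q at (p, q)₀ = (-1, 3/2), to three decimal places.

13.000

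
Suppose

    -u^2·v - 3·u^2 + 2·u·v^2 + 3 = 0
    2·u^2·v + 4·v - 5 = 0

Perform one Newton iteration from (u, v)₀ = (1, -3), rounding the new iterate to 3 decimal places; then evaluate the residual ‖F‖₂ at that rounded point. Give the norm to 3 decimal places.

At (1, -3): F = (21.000, -23.000).
Jacobian J = [[-2·u·v - 6·u + 2·v^2, -u^2 + 4·u·v], [4·u·v, 2·u^2 + 4]].
At the point, J = [[18.000, -13.000], [-12.000, 6.000]] (det J = -48.000).
Solving J·Δ = −F gives Δ = (-3.604, -3.375).
Then the next iterate is (u, v)₁ = (-2.604, -6.375).
Re-evaluating at (-2.604, -6.375): F = (-185.77112, -116.95540), so ‖F‖₂ = 219.521.

219.521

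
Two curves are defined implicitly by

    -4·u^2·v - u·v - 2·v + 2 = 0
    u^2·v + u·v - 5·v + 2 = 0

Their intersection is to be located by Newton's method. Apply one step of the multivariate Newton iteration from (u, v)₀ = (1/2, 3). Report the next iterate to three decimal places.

(0.518, 0.496)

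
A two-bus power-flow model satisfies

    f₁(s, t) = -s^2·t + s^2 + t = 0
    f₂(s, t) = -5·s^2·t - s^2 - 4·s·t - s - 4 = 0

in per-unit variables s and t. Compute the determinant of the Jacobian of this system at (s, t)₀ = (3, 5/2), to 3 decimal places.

-223.000

J = [[-2·s·t + 2·s, -s^2 + 1], [-10·s·t - 2·s - 4·t - 1, -5·s^2 - 4·s]].
At the point, J = [[-9.000, -8.000], [-92.000, -57.000]].
det J = -223.000.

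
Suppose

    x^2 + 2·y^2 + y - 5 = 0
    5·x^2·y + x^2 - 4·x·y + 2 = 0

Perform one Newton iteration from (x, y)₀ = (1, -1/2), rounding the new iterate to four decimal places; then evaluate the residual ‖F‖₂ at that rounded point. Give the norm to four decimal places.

At (1, -1/2): F = (-4.0000, 2.5000).
Jacobian J = [[2·x, 4·y + 1], [10·x·y + 2·x - 4·y, 5·x^2 - 4·x]].
At the point, J = [[2.0000, -1.0000], [-1.0000, 1.0000]] (det J = 1.0000).
Solving J·Δ = −F gives Δ = (1.5000, -1.0000).
Then the next iterate is (x, y)₁ = (2.5000, -1.5000).
Re-evaluating at (2.5000, -1.5000): F = (4.2500, -23.6250), so ‖F‖₂ = 24.0042.

24.0042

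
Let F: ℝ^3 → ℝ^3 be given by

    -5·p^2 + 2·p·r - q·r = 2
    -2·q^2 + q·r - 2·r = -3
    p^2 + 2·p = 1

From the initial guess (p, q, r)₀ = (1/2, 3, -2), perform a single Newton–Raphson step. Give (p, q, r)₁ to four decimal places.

At (1/2, 3, -2): F = (0.7500, -17.0000, 0.2500).
Jacobian J = [[-10·p + 2·r, -r, 2·p - q], [0, -4·q + r, q - 2], [2·p + 2, 0, 0]].
At the point, J = [[-9.0000, 2.0000, -2.0000], [0.0000, -14.0000, 1.0000], [3.0000, 0.0000, 0.0000]] (det J = -78.0000).
Solving J·Δ = −F gives Δ = (-0.0833, -1.2500, -0.5000).
Then the next iterate is (p, q, r)₁ = (0.4167, 1.7500, -2.5000).

(0.4167, 1.7500, -2.5000)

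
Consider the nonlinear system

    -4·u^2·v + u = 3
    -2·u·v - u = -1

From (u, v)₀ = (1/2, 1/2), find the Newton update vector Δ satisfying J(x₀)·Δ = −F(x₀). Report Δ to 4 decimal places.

At (1/2, 1/2): F = (-3.0000, 0.0000).
Jacobian J = [[-8·u·v + 1, -4·u^2], [-2·v - 1, -2·u]].
At the point, J = [[-1.0000, -1.0000], [-2.0000, -1.0000]] (det J = -1.0000).
Solving J·Δ = −F gives Δ = (3.0000, -6.0000).

(3.0000, -6.0000)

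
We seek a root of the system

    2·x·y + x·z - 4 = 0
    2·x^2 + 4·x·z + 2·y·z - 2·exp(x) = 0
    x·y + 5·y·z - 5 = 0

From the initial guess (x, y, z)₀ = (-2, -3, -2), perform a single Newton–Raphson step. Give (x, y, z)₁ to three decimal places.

(-1.162, -2.376, -0.600)

At (-2, -3, -2): F = (12.000, 35.72933, 31.000).
Jacobian J = [[2·y + z, 2·x, x], [4·x + 4·z - 2·exp(x), 2·z, 4·x + 2·y], [y, x + 5·z, 5·y]].
At the point, J = [[-8.000, -4.000, -2.000], [-16.27067, -4.000, -14.000], [-3.000, -12.000, -15.000]] (det J = 1305.74414).
Solving J·Δ = −F gives Δ = (0.838, 0.624, 1.400).
Then the next iterate is (x, y, z)₁ = (-1.162, -2.376, -0.600).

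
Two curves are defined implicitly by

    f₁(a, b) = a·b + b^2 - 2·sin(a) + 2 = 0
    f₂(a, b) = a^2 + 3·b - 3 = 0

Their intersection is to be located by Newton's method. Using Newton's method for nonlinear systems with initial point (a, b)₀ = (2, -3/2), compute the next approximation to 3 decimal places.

At (2, -3/2): F = (-0.56859, -3.500).
Jacobian J = [[b - 2·cos(a), a + 2·b], [2·a, 3]].
At the point, J = [[-0.66771, -1.000], [4.000, 3.000]] (det J = 1.99688).
Solving J·Δ = −F gives Δ = (2.607, -2.309).
Then the next iterate is (a, b)₁ = (4.607, -3.809).

(4.607, -3.809)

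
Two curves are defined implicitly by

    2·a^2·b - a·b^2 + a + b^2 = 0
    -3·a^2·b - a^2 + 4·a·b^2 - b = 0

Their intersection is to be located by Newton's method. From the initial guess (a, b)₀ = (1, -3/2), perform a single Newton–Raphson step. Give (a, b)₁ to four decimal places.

At (1, -3/2): F = (-2.0000, 14.0000).
Jacobian J = [[4·a·b - b^2 + 1, 2·a^2 - 2·a·b + 2·b], [-6·a·b - 2·a + 4·b^2, -3·a^2 + 8·a·b - 1]].
At the point, J = [[-7.2500, 2.0000], [16.0000, -16.0000]] (det J = 84.0000).
Solving J·Δ = −F gives Δ = (-0.0476, 0.8274).
Then the next iterate is (a, b)₁ = (0.9524, -0.6726).

(0.9524, -0.6726)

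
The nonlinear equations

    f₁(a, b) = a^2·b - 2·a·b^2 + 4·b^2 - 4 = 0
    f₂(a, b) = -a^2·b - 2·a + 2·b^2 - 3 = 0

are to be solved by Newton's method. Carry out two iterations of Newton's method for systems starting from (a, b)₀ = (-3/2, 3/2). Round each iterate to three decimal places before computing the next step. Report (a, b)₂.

(-0.494, 0.937)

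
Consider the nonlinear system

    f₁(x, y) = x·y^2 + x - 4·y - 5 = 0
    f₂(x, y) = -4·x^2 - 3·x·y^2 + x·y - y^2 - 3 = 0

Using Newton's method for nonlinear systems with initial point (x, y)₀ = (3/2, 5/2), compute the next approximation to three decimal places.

(4.361, -2.248)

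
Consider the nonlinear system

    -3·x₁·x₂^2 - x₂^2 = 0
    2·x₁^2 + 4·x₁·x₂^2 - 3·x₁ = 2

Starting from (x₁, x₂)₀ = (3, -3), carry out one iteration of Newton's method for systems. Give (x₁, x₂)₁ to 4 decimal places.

(2.4444, -1.7500)

At (3, -3): F = (-90.0000, 115.0000).
Jacobian J = [[-3·x₂^2, -6·x₁·x₂ - 2·x₂], [4·x₁ + 4·x₂^2 - 3, 8·x₁·x₂]].
At the point, J = [[-27.0000, 60.0000], [45.0000, -72.0000]] (det J = -756.0000).
Solving J·Δ = −F gives Δ = (-0.5556, 1.2500).
Then the next iterate is (x₁, x₂)₁ = (2.4444, -1.7500).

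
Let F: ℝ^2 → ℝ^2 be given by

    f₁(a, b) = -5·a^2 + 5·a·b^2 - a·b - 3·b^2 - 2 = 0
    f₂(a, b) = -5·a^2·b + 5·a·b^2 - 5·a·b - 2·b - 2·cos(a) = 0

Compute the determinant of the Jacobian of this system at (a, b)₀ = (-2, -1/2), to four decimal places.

J = [[-10·a + 5·b^2 - b, 10·a·b - a - 6·b], [-10·a·b + 5·b^2 - 5·b + 2·sin(a), -5·a^2 + 10·a·b - 5·a - 2]].
At the point, J = [[21.7500, 15.0000], [-8.068595, -2.0000]].
det J = 77.5289.

77.5289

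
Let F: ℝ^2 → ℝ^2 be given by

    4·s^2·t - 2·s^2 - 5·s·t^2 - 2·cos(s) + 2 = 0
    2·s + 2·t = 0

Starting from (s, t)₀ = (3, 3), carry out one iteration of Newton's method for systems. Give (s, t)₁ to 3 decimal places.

(-1.084, 1.084)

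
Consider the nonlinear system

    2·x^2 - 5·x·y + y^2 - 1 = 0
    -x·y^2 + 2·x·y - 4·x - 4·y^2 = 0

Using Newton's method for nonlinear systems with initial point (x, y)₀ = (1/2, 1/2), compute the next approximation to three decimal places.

(0.920, -0.640)

At (1/2, 1/2): F = (-1.500, -2.625).
Jacobian J = [[4·x - 5·y, -5·x + 2·y], [-y^2 + 2·y - 4, -2·x·y + 2·x - 8·y]].
At the point, J = [[-0.500, -1.500], [-3.250, -3.500]] (det J = -3.125).
Solving J·Δ = −F gives Δ = (0.420, -1.140).
Then the next iterate is (x, y)₁ = (0.920, -0.640).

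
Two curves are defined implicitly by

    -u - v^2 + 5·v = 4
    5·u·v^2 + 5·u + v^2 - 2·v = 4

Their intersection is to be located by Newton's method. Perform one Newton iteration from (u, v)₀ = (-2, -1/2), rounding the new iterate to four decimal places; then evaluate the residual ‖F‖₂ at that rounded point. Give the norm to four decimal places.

At (-2, -1/2): F = (-4.7500, -15.2500).
Jacobian J = [[-1, -2·v + 5], [5·v^2 + 5, 10·u·v + 2·v - 2]].
At the point, J = [[-1.0000, 6.0000], [6.2500, 7.0000]] (det J = -44.5000).
Solving J·Δ = −F gives Δ = (1.3090, 1.0098).
Then the next iterate is (u, v)₁ = (-0.6910, 0.5098).
Re-evaluating at (-0.6910, 0.5098): F = (-1.019896, -9.112645), so ‖F‖₂ = 9.1695.

9.1695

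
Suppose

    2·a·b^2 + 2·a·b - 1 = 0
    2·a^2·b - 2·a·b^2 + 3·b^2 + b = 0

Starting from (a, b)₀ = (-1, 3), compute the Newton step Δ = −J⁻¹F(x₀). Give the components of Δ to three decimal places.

(0.185, -1.468)

At (-1, 3): F = (-25.000, 54.000).
Jacobian J = [[2·b^2 + 2·b, 4·a·b + 2·a], [4·a·b - 2·b^2, 2·a^2 - 4·a·b + 6·b + 1]].
At the point, J = [[24.000, -14.000], [-30.000, 33.000]] (det J = 372.000).
Solving J·Δ = −F gives Δ = (0.185, -1.468).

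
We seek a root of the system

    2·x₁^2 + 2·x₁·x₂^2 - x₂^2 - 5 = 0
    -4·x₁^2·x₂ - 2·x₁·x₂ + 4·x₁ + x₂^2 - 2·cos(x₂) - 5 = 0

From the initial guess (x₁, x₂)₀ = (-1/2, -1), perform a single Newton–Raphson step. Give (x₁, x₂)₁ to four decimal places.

(6.0327, 0.6250)

At (-1/2, -1): F = (-6.5000, -7.080605).
Jacobian J = [[4·x₁ + 2·x₂^2, 4·x₁·x₂ - 2·x₂], [-8·x₁·x₂ - 2·x₂ + 4, -4·x₁^2 - 2·x₁ + 2·x₂ + 2·sin(x₂)]].
At the point, J = [[0.0000, 4.0000], [2.0000, -3.682942]] (det J = -8.0000).
Solving J·Δ = −F gives Δ = (6.5327, 1.6250).
Then the next iterate is (x₁, x₂)₁ = (6.0327, 0.6250).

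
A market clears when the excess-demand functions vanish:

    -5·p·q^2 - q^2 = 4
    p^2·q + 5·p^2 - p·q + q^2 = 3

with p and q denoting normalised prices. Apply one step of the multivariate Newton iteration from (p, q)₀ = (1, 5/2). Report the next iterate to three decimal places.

(0.817, 1.307)

At (1, 5/2): F = (-41.500, 8.250).
Jacobian J = [[-5·q^2, -10·p·q - 2·q], [2·p·q + 10·p - q, p^2 - p + 2·q]].
At the point, J = [[-31.250, -30.000], [12.500, 5.000]] (det J = 218.750).
Solving J·Δ = −F gives Δ = (-0.183, -1.193).
Then the next iterate is (p, q)₁ = (0.817, 1.307).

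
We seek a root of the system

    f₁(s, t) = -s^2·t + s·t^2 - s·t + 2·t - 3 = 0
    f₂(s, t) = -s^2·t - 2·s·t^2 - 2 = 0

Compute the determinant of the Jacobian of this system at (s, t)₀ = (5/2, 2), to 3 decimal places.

268.500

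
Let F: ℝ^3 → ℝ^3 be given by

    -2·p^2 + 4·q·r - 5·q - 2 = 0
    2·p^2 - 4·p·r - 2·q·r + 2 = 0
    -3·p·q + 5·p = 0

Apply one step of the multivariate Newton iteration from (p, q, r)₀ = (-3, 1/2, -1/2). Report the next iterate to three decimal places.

(-0.922, 0.859, 0.038)

At (-3, 1/2, -1/2): F = (-23.500, 14.500, -10.500).
Jacobian J = [[-4·p, 4·r - 5, 4·q], [4·p - 4·r, -2·r, -4·p - 2·q], [-3·q + 5, -3·p, 0]].
At the point, J = [[12.000, -7.000, 2.000], [-10.000, 1.000, 11.000], [3.500, 9.000, 0.000]] (det J = -1644.500).
Solving J·Δ = −F gives Δ = (2.078, 0.359, 0.538).
Then the next iterate is (p, q, r)₁ = (-0.922, 0.859, 0.038).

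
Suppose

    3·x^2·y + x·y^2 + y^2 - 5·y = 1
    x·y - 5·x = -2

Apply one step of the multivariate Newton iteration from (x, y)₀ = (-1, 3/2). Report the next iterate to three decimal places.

(59.000, -203.000)

At (-1, 3/2): F = (-4.000, 5.500).
Jacobian J = [[6·x·y + y^2, 3·x^2 + 2·x·y + 2·y - 5], [y - 5, x]].
At the point, J = [[-6.750, -2.000], [-3.500, -1.000]] (det J = -0.250).
Solving J·Δ = −F gives Δ = (60.000, -204.500).
Then the next iterate is (x, y)₁ = (59.000, -203.000).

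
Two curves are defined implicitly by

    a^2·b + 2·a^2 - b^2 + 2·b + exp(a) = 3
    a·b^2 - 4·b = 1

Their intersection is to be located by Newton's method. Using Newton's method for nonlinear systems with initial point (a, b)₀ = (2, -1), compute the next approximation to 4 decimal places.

At (2, -1): F = (5.389056, 5.0000).
Jacobian J = [[2·a·b + 4·a + exp(a), a^2 - 2·b + 2], [b^2, 2·a·b - 4]].
At the point, J = [[11.389056, 8.0000], [1.0000, -8.0000]] (det J = -99.112449).
Solving J·Δ = −F gives Δ = (-0.8386, 0.5202).
Then the next iterate is (a, b)₁ = (1.1614, -0.4798).

(1.1614, -0.4798)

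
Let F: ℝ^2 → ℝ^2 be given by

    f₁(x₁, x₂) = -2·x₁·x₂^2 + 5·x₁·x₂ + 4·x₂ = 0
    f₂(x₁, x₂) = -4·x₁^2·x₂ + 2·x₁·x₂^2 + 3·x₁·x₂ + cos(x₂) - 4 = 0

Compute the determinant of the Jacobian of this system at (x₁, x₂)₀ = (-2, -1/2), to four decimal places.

-37.4383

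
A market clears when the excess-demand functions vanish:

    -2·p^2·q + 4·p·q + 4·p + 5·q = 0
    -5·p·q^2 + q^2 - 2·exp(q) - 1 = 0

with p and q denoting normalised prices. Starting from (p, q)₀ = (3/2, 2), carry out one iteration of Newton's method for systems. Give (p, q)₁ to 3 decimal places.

At (3/2, 2): F = (19.000, -41.77811).
Jacobian J = [[-4·p·q + 4·q + 4, -2·p^2 + 4·p + 5], [-5·q^2, -10·p·q + 2·q - 2·exp(q)]].
At the point, J = [[0.000, 6.500], [-20.000, -40.77811]] (det J = 130.000).
Solving J·Δ = −F gives Δ = (3.871, -2.923).
Then the next iterate is (p, q)₁ = (5.371, -0.923).

(5.371, -0.923)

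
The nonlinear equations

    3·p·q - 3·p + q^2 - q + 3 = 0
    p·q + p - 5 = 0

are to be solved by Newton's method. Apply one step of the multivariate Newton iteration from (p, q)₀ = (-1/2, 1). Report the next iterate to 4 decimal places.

(4.0000, 7.0000)

At (-1/2, 1): F = (3.0000, -6.0000).
Jacobian J = [[3·q - 3, 3·p + 2·q - 1], [q + 1, p]].
At the point, J = [[0.0000, -0.5000], [2.0000, -0.5000]] (det J = 1.0000).
Solving J·Δ = −F gives Δ = (4.5000, 6.0000).
Then the next iterate is (p, q)₁ = (4.0000, 7.0000).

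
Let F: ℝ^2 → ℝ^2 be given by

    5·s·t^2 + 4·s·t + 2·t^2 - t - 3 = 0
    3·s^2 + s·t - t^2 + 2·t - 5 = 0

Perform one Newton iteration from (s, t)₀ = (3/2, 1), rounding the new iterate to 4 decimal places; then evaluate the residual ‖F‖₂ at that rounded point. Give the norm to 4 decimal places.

2.6852

At (3/2, 1): F = (11.5000, 4.2500).
Jacobian J = [[5·t^2 + 4·t, 10·s·t + 4·s + 4·t - 1], [6·s + t, s - 2·t + 2]].
At the point, J = [[9.0000, 24.0000], [10.0000, 1.5000]] (det J = -226.5000).
Solving J·Δ = −F gives Δ = (-0.3742, -0.3389).
Then the next iterate is (s, t)₁ = (1.1258, 0.6611).
Re-evaluating at (1.1258, 0.6611): F = (2.650244, 0.431690), so ‖F‖₂ = 2.6852.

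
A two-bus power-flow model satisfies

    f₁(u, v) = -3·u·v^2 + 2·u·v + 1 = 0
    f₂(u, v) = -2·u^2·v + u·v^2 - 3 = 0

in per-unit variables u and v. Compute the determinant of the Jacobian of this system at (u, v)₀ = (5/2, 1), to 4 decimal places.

J = [[-3·v^2 + 2·v, -6·u·v + 2·u], [-4·u·v + v^2, -2·u^2 + 2·u·v]].
At the point, J = [[-1.0000, -10.0000], [-9.0000, -7.5000]].
det J = -82.5000.

-82.5000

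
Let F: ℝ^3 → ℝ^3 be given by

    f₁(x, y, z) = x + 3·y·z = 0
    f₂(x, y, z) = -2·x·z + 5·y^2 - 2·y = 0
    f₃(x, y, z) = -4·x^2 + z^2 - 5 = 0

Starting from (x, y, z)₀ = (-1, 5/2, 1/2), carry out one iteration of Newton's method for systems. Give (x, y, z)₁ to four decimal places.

(0.1307, 1.3901, 0.2046)

At (-1, 5/2, 1/2): F = (2.7500, 27.2500, -8.7500).
Jacobian J = [[1, 3·z, 3·y], [-2·z, 10·y - 2, -2·x], [-8·x, 0, 2·z]].
At the point, J = [[1.0000, 1.5000, 7.5000], [-1.0000, 23.0000, 2.0000], [8.0000, 0.0000, 1.0000]] (det J = -1331.5000).
Solving J·Δ = −F gives Δ = (1.1307, -1.1099, -0.2954).
Then the next iterate is (x, y, z)₁ = (0.1307, 1.3901, 0.2046).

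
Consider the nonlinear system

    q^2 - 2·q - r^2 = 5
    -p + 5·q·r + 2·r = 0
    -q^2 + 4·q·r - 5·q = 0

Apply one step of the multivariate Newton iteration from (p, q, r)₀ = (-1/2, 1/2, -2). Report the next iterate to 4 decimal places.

At (-1/2, 1/2, -2): F = (-9.7500, -8.5000, -6.7500).
Jacobian J = [[0, 2·q - 2, -2·r], [-1, 5·r, 5·q + 2], [0, -2·q + 4·r - 5, 4·q]].
At the point, J = [[0.0000, -1.0000, 4.0000], [-1.0000, -10.0000, 4.5000], [0.0000, -14.0000, 2.0000]] (det J = 54.0000).
Solving J·Δ = −F gives Δ = (3.7014, -0.1389, 2.4028).
Then the next iterate is (p, q, r)₁ = (3.2014, 0.3611, 0.4028).

(3.2014, 0.3611, 0.4028)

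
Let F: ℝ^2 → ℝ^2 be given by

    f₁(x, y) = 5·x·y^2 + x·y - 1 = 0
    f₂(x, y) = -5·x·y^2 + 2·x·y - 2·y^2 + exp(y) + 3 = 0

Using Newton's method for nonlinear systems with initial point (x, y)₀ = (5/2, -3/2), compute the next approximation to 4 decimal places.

(-3.9416, -2.6266)

At (5/2, -3/2): F = (23.3750, -36.901870).
Jacobian J = [[5·y^2 + y, 10·x·y + x], [-5·y^2 + 2·y, -10·x·y + 2·x - 4·y + exp(y)]].
At the point, J = [[9.7500, -35.0000], [-14.2500, 48.723130]] (det J = -23.699481).
Solving J·Δ = −F gives Δ = (-6.4416, -1.1266).
Then the next iterate is (x, y)₁ = (-3.9416, -2.6266).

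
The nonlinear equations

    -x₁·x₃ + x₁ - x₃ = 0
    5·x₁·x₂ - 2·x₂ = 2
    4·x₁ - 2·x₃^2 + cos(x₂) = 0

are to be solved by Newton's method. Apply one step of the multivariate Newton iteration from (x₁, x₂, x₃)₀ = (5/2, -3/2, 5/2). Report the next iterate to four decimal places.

At (5/2, -3/2, 5/2): F = (-6.2500, -17.7500, -2.429263).
Jacobian J = [[-x₃ + 1, 0, -x₁ - 1], [5·x₂, 5·x₁ - 2, 0], [4, -sin(x₂), -4·x₃]].
At the point, J = [[-1.5000, 0.0000, -3.5000], [-7.5000, 10.5000, 0.0000], [4.0000, 0.997495, -10.0000]] (det J = 330.684243).
Solving J·Δ = −F gives Δ = (-1.9019, 0.3319, -0.9706).
Then the next iterate is (x₁, x₂, x₃)₁ = (0.5981, -1.1681, 1.5294).

(0.5981, -1.1681, 1.5294)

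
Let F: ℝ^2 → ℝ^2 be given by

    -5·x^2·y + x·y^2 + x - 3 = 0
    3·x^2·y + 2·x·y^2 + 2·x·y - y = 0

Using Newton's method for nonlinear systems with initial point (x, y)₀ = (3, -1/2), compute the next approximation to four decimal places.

At (3, -1/2): F = (23.2500, -14.5000).
Jacobian J = [[-10·x·y + y^2 + 1, -5·x^2 + 2·x·y], [6·x·y + 2·y^2 + 2·y, 3·x^2 + 4·x·y + 2·x - 1]].
At the point, J = [[16.2500, -48.0000], [-9.5000, 26.0000]] (det J = -33.5000).
Solving J·Δ = −F gives Δ = (-2.7313, -0.4403).
Then the next iterate is (x, y)₁ = (0.2687, -0.9403).

(0.2687, -0.9403)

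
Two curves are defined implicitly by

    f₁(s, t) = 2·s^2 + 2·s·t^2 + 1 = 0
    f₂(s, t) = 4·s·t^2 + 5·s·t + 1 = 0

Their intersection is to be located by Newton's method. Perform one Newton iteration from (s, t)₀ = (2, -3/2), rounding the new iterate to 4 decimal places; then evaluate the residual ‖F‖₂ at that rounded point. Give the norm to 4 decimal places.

At (2, -3/2): F = (18.0000, 4.0000).
Jacobian J = [[4·s + 2·t^2, 4·s·t], [4·t^2 + 5·t, 8·s·t + 5·s]].
At the point, J = [[12.5000, -12.0000], [1.5000, -14.0000]] (det J = -157.0000).
Solving J·Δ = −F gives Δ = (-1.2994, 0.1465).
Then the next iterate is (s, t)₁ = (0.7006, -1.3535).
Re-evaluating at (0.7006, -1.3535): F = (4.548626, 1.392581), so ‖F‖₂ = 4.7570.

4.7570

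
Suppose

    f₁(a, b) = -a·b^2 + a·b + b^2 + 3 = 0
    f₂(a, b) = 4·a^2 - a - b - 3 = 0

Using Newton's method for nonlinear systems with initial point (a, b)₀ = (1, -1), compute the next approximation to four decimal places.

At (1, -1): F = (2.0000, 1.0000).
Jacobian J = [[-b^2 + b, -2·a·b + a + 2·b], [8·a - 1, -1]].
At the point, J = [[-2.0000, 1.0000], [7.0000, -1.0000]] (det J = -5.0000).
Solving J·Δ = −F gives Δ = (-0.6000, -3.2000).
Then the next iterate is (a, b)₁ = (0.4000, -4.2000).

(0.4000, -4.2000)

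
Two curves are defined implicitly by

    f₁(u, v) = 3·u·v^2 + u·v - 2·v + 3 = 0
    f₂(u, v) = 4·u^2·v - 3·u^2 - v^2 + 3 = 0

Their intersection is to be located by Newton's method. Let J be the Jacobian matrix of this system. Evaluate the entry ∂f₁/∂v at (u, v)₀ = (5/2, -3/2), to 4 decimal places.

-22.0000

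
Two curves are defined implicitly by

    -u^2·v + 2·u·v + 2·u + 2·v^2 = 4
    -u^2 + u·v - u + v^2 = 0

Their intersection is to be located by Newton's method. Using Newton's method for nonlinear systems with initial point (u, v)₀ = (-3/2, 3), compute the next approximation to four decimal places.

At (-3/2, 3): F = (-4.7500, 3.7500).
Jacobian J = [[-2·u·v + 2·v + 2, -u^2 + 2·u + 4·v], [-2·u + v - 1, u + 2·v]].
At the point, J = [[17.0000, 6.7500], [5.0000, 4.5000]] (det J = 42.7500).
Solving J·Δ = −F gives Δ = (1.0921, -2.0468).
Then the next iterate is (u, v)₁ = (-0.4079, 0.9532).

(-0.4079, 0.9532)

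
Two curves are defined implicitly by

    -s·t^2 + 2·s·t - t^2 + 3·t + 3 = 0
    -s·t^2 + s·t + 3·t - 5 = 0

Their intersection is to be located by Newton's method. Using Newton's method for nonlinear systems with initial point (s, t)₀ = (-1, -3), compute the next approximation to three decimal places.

(-1.028, -3.417)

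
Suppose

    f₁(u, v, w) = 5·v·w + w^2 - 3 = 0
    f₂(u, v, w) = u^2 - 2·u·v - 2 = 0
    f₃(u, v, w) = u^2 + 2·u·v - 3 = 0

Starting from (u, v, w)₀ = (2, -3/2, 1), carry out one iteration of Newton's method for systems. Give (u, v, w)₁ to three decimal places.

(1.625, -0.156, 0.494)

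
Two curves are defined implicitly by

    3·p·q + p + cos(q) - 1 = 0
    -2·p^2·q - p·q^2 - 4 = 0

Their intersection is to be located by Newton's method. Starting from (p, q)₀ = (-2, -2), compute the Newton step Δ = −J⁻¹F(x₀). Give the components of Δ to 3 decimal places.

(-1.629, 3.286)

At (-2, -2): F = (8.58385, 20.000).
Jacobian J = [[3·q + 1, 3·p - sin(q)], [-4·p·q - q^2, -2·p^2 - 2·p·q]].
At the point, J = [[-5.000, -5.09070], [-20.000, -16.000]] (det J = -21.81405).
Solving J·Δ = −F gives Δ = (-1.629, 3.286).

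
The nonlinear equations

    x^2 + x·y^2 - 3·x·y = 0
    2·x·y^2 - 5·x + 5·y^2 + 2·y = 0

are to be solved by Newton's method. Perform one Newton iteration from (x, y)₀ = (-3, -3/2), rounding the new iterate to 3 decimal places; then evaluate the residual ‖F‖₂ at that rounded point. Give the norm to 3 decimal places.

At (-3, -3/2): F = (-11.250, 9.750).
Jacobian J = [[2·x + y^2 - 3·y, 2·x·y - 3·x], [2·y^2 - 5, 4·x·y + 10·y + 2]].
At the point, J = [[0.750, 18.000], [-0.500, 5.000]] (det J = 12.750).
Solving J·Δ = −F gives Δ = (18.176, -0.132).
Then the next iterate is (x, y)₁ = (15.176, -1.632).
Re-evaluating at (15.176, -1.632): F = (345.03279, 15.01337), so ‖F‖₂ = 345.359.

345.359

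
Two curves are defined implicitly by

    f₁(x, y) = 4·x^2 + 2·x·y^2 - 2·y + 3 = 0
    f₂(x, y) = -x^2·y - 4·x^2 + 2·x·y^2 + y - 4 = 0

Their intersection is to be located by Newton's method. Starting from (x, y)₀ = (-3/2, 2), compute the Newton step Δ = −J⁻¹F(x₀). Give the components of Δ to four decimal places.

At (-3/2, 2): F = (-4.0000, -27.5000).
Jacobian J = [[8·x + 2·y^2, 4·x·y - 2], [-2·x·y - 8·x + 2·y^2, -x^2 + 4·x·y + 1]].
At the point, J = [[-4.0000, -14.0000], [26.0000, -13.2500]] (det J = 417.0000).
Solving J·Δ = −F gives Δ = (0.7962, -0.5132).

(0.7962, -0.5132)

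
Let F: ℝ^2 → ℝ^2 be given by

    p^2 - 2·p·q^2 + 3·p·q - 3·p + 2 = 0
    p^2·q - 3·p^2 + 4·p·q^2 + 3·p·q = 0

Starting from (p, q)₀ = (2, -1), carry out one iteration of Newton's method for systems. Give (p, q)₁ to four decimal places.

(0.9060, -0.5983)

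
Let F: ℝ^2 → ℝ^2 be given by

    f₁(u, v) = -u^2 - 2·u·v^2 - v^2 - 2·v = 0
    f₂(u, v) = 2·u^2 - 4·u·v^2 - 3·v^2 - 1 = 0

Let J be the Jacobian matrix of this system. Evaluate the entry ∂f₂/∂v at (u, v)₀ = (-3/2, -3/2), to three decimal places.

∂f₂/∂v = -8·u·v - 6·v.
At (-3/2, -3/2) this is -9.000.

-9.000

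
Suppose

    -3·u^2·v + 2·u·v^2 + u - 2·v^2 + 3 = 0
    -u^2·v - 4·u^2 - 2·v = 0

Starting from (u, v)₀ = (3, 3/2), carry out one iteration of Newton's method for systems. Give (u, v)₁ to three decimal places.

At (3, 3/2): F = (-25.500, -52.500).
Jacobian J = [[-6·u·v + 2·v^2 + 1, -3·u^2 + 4·u·v - 4·v], [-2·u·v - 8·u, -u^2 - 2]].
At the point, J = [[-21.500, -15.000], [-33.000, -11.000]] (det J = -258.500).
Solving J·Δ = −F gives Δ = (-1.961, 1.111).
Then the next iterate is (u, v)₁ = (1.039, 2.611).

(1.039, 2.611)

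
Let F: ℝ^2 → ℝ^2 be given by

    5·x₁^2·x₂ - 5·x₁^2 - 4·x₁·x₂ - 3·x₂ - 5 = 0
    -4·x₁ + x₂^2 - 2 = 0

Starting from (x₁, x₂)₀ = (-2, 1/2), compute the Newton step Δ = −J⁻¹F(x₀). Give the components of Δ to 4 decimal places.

At (-2, 1/2): F = (-12.5000, 6.2500).
Jacobian J = [[10·x₁·x₂ - 10·x₁ - 4·x₂, 5·x₁^2 - 4·x₁ - 3], [-4, 2·x₂]].
At the point, J = [[8.0000, 25.0000], [-4.0000, 1.0000]] (det J = 108.0000).
Solving J·Δ = −F gives Δ = (1.5625, 0.0000).

(1.5625, 0.0000)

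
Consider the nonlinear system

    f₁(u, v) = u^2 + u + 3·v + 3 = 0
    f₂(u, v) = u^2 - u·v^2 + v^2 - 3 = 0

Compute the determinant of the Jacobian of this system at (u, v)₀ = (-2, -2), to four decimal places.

J = [[2·u + 1, 3], [2·u - v^2, -2·u·v + 2·v]].
At the point, J = [[-3.0000, 3.0000], [-8.0000, -12.0000]].
det J = 60.0000.

60.0000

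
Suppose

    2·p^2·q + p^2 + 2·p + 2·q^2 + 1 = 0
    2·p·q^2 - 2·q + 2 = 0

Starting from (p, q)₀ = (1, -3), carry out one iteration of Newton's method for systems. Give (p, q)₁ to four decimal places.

(0.8767, -1.3014)

At (1, -3): F = (16.0000, 26.0000).
Jacobian J = [[4·p·q + 2·p + 2, 2·p^2 + 4·q], [2·q^2, 4·p·q - 2]].
At the point, J = [[-8.0000, -10.0000], [18.0000, -14.0000]] (det J = 292.0000).
Solving J·Δ = −F gives Δ = (-0.1233, 1.6986).
Then the next iterate is (p, q)₁ = (0.8767, -1.3014).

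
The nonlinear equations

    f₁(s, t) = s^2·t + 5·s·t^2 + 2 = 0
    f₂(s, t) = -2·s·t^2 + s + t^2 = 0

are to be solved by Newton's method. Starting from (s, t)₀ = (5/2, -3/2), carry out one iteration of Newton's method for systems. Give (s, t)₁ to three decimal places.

(3.213, -0.750)

At (5/2, -3/2): F = (20.750, -6.500).
Jacobian J = [[2·s·t + 5·t^2, s^2 + 10·s·t], [-2·t^2 + 1, -4·s·t + 2·t]].
At the point, J = [[3.750, -31.250], [-3.500, 12.000]] (det J = -64.375).
Solving J·Δ = −F gives Δ = (0.713, 0.750).
Then the next iterate is (s, t)₁ = (3.213, -0.750).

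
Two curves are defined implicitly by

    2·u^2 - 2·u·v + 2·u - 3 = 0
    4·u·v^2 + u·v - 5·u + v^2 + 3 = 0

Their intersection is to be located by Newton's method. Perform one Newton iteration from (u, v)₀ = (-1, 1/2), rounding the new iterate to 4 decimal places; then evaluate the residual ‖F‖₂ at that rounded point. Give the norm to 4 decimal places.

1.8367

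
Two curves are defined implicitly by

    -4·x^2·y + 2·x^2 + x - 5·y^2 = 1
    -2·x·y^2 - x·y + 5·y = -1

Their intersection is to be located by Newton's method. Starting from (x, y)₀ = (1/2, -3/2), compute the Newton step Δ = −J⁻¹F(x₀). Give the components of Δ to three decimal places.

At (1/2, -3/2): F = (-9.750, -8.000).
Jacobian J = [[-8·x·y + 4·x + 1, -4·x^2 - 10·y], [-2·y^2 - y, -4·x·y - x + 5]].
At the point, J = [[9.000, 14.000], [-3.000, 7.500]] (det J = 109.500).
Solving J·Δ = −F gives Δ = (-0.355, 0.925).

(-0.355, 0.925)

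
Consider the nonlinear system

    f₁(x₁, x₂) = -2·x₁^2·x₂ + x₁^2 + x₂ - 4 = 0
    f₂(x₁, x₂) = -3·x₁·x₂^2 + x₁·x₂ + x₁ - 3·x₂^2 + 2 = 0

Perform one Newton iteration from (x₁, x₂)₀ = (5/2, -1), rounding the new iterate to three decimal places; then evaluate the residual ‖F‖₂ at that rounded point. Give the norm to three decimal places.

3.717

At (5/2, -1): F = (13.750, -8.500).
Jacobian J = [[-4·x₁·x₂ + 2·x₁, -2·x₁^2 + 1], [-3·x₂^2 + x₂ + 1, -6·x₁·x₂ + x₁ - 6·x₂]].
At the point, J = [[15.000, -11.500], [-3.000, 23.500]] (det J = 318.000).
Solving J·Δ = −F gives Δ = (-0.709, 0.271).
Then the next iterate is (x₁, x₂)₁ = (1.791, -0.729).
Re-evaluating at (1.791, -0.729): F = (3.15548, -1.96439), so ‖F‖₂ = 3.717.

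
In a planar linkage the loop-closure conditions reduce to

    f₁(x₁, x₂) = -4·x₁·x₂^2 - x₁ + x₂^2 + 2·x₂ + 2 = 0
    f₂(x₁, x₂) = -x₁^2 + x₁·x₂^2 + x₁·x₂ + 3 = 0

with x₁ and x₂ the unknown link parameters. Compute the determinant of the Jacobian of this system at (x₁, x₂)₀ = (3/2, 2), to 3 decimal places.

-73.500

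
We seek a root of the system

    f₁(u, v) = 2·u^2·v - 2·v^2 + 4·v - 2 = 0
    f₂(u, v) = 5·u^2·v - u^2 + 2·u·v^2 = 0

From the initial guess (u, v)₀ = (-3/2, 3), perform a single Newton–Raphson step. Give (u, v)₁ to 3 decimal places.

(-0.930, 1.640)

At (-3/2, 3): F = (5.500, 4.500).
Jacobian J = [[4·u·v, 2·u^2 - 4·v + 4], [10·u·v - 2·u + 2·v^2, 5·u^2 + 4·u·v]].
At the point, J = [[-18.000, -3.500], [-24.000, -6.750]] (det J = 37.500).
Solving J·Δ = −F gives Δ = (0.570, -1.360).
Then the next iterate is (u, v)₁ = (-0.930, 1.640).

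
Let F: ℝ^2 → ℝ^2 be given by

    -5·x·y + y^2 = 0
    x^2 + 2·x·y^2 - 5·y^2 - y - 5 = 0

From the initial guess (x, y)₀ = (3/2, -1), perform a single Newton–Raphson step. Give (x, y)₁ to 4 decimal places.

At (3/2, -1): F = (8.5000, -3.7500).
Jacobian J = [[-5·y, -5·x + 2·y], [2·x + 2·y^2, 4·x·y - 10·y - 1]].
At the point, J = [[5.0000, -9.5000], [5.0000, 3.0000]] (det J = 62.5000).
Solving J·Δ = −F gives Δ = (0.1620, 0.9800).
Then the next iterate is (x, y)₁ = (1.6620, -0.0200).

(1.6620, -0.0200)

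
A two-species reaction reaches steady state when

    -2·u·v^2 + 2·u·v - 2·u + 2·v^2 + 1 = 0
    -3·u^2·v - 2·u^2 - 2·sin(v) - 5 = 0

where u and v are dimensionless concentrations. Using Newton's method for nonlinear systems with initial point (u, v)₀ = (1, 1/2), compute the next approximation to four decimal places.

(0.1048, -0.1714)

At (1, 1/2): F = (0.0000, -9.458851).
Jacobian J = [[-2·v^2 + 2·v - 2, -4·u·v + 2·u + 4·v], [-6·u·v - 4·u, -3·u^2 - 2·cos(v)]].
At the point, J = [[-1.5000, 2.0000], [-7.0000, -4.755165]] (det J = 21.132748).
Solving J·Δ = −F gives Δ = (-0.8952, -0.6714).
Then the next iterate is (u, v)₁ = (0.1048, -0.1714).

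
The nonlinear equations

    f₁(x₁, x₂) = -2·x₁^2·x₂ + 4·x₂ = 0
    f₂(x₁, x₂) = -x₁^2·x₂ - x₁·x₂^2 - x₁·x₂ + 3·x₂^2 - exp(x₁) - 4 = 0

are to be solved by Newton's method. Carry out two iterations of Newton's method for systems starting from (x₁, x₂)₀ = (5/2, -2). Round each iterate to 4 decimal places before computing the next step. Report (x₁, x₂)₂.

At (5/2, -2): F = (17.0000, 3.317506).
Jacobian J = [[-4·x₁·x₂, -2·x₁^2 + 4], [-2·x₁·x₂ - x₂^2 - x₂ - exp(x₁), -x₁^2 - 2·x₁·x₂ - x₁ + 6·x₂]].
At the point, J = [[20.0000, -8.5000], [-4.182494, -10.7500]] (det J = -250.551199).
Solving J·Δ = −F gives Δ = (-0.6168, 0.5486).
Then the next iterate is (x₁, x₂)₁ = (1.8832, -1.4514).
Round to (1.8832, -1.4514) and repeat: F = (4.489013, -0.341319), J = [[10.933106, -3.092884], [-1.763119, -8.671489]].
Δ = (-0.3988, 0.0417), so (x₁, x₂)₂ = (1.4844, -1.4097).

(1.4844, -1.4097)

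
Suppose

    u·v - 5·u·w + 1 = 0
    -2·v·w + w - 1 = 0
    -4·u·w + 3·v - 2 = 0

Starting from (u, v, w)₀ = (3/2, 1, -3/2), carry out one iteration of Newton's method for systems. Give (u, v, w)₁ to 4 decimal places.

(-0.5000, 0.6667, -2.0000)

At (3/2, 1, -3/2): F = (13.7500, 0.5000, 10.0000).
Jacobian J = [[v - 5·w, u, -5·u], [0, -2·w, -2·v + 1], [-4·w, 3, -4·u]].
At the point, J = [[8.5000, 1.5000, -7.5000], [0.0000, 3.0000, -1.0000], [6.0000, 3.0000, -6.0000]] (det J = -1.5000).
Solving J·Δ = −F gives Δ = (-2.0000, -0.3333, -0.5000).
Then the next iterate is (u, v, w)₁ = (-0.5000, 0.6667, -2.0000).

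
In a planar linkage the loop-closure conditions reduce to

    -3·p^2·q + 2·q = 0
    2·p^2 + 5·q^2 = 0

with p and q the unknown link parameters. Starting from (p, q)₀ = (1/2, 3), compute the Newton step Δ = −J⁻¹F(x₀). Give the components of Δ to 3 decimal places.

(0.204, -1.530)

At (1/2, 3): F = (3.750, 45.500).
Jacobian J = [[-6·p·q, -3·p^2 + 2], [4·p, 10·q]].
At the point, J = [[-9.000, 1.250], [2.000, 30.000]] (det J = -272.500).
Solving J·Δ = −F gives Δ = (0.204, -1.530).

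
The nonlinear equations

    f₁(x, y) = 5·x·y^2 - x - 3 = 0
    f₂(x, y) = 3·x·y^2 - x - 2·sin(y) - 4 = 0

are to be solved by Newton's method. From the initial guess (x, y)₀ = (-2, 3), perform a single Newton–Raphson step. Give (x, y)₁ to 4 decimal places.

At (-2, 3): F = (-91.0000, -56.282240).
Jacobian J = [[5·y^2 - 1, 10·x·y], [3·y^2 - 1, 6·x·y - 2·cos(y)]].
At the point, J = [[44.0000, -60.0000], [26.0000, -34.020015]] (det J = 63.119340).
Solving J·Δ = −F gives Δ = (4.4537, 1.7494).
Then the next iterate is (x, y)₁ = (2.4537, 4.7494).

(2.4537, 4.7494)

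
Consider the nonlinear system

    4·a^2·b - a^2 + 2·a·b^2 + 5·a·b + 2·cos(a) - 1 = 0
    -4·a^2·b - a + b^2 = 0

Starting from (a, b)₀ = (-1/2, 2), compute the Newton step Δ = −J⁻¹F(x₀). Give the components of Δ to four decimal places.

(0.0771, -1.0132)

At (-1/2, 2): F = (-6.494835, 2.5000).
Jacobian J = [[8·a·b - 2·a + 2·b^2 + 5·b - 2·sin(a), 4·a^2 + 4·a·b + 5·a], [-8·a·b - 1, -4·a^2 + 2·b]].
At the point, J = [[11.958851, -5.5000], [7.0000, 3.0000]] (det J = 74.376553).
Solving J·Δ = −F gives Δ = (0.0771, -1.0132).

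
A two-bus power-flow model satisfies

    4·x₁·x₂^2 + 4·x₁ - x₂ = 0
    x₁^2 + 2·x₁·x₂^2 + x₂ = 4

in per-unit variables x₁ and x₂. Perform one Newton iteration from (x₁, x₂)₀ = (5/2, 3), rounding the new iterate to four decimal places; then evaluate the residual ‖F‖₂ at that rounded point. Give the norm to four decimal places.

27.4078

At (5/2, 3): F = (97.0000, 50.2500).
Jacobian J = [[4·x₂^2 + 4, 8·x₁·x₂ - 1], [2·x₁ + 2·x₂^2, 4·x₁·x₂ + 1]].
At the point, J = [[40.0000, 59.0000], [23.0000, 31.0000]] (det J = -117.0000).
Solving J·Δ = −F gives Δ = (0.3611, -1.8889).
Then the next iterate is (x₁, x₂)₁ = (2.8611, 1.1111).
Re-evaluating at (2.8611, 1.1111): F = (24.461906, 12.361296), so ‖F‖₂ = 27.4078.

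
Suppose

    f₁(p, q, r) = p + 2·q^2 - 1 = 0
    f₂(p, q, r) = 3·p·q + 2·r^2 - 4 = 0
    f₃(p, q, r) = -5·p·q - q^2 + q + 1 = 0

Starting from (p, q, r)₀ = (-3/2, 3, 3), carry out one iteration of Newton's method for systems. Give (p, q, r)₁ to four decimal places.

At (-3/2, 3, 3): F = (15.5000, 0.5000, 17.5000).
Jacobian J = [[1, 4·q, 0], [3·q, 3·p, 4·r], [-5·q, -5·p - 2·q + 1, 0]].
At the point, J = [[1.0000, 12.0000, 0.0000], [9.0000, -4.5000, 12.0000], [-15.0000, 2.5000, 0.0000]] (det J = -2190.0000).
Solving J·Δ = −F gives Δ = (0.9384, -1.3699, -1.2591).
Then the next iterate is (p, q, r)₁ = (-0.5616, 1.6301, 1.7409).

(-0.5616, 1.6301, 1.7409)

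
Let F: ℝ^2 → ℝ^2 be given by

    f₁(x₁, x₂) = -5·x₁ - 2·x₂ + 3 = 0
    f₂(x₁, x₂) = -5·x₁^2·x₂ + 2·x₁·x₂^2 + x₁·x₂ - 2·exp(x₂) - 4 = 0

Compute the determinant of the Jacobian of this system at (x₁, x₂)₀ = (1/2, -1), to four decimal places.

29.4288

J = [[-5, -2], [-10·x₁·x₂ + 2·x₂^2 + x₂, -5·x₁^2 + 4·x₁·x₂ + x₁ - 2·exp(x₂)]].
At the point, J = [[-5.0000, -2.0000], [6.0000, -3.485759]].
det J = 29.4288.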